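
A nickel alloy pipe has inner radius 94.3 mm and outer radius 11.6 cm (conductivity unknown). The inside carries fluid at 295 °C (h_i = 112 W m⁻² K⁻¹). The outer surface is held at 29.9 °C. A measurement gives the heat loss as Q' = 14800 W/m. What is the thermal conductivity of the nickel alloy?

k = 11.6 W/m·K

ΣR = ΔT/Q' = |295 − 29.9|/14800 = 0.01791 m·K/W
Known resistances:
  R'_conv,in = 1/(2πr h) = 1/(2π·0.0943·112) = 0.01507 m·K/W
R_nickel alloy = ΣR − ΣR_known = 0.01791 − 0.01507 = 0.002840 m·K/W
ln(r₂/r₁)/(2πk) = 0.002840 ⇒ k = 0.2071/(2π·0.002840) = 11.6 W/m·K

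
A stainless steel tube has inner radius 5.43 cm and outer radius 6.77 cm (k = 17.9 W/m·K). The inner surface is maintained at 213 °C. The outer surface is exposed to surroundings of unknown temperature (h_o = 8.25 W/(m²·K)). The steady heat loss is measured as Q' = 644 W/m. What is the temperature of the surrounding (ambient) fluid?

T_out = 28.2 °C

Series resistances:
  R'_stainless steel = ln(0.0677/0.0543)/(2πk) = 0.2206/(2π·17.9) = 0.001961 m·K/W
  R'_conv,out = 1/(2πr h) = 1/(2π·0.0677·8.25) = 0.2850 m·K/W
ΣR = 0.2869 m·K/W
ΔT = Q'·ΣR = 644 × 0.2869 = 184.8 K
Heat flows outward, so T_out = T_in − ΔT = 213 − 184.8 = 28.2 °C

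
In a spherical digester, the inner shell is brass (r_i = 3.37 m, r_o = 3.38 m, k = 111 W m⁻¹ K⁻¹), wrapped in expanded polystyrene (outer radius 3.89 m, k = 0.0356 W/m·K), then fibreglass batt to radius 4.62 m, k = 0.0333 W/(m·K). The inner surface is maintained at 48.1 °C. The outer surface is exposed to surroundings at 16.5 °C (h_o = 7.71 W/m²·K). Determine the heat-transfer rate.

Series thermal resistances, inner to outer:
  R_brass = (1/3.37 − 1/3.38)/(4πk) = 8.779×10^-4/(4π·111) = 6.294×10^-7 K/W
  R_expanded polystyrene = (1/3.38 − 1/3.89)/(4πk) = 0.03879/(4π·0.0356) = 0.08670 K/W
  R_fibreglass batt = (1/3.89 − 1/4.62)/(4πk) = 0.04062/(4π·0.0333) = 0.09707 K/W
  R_conv,out = 1/(4πr²h) = 1/(4π·4.62²·7.71) = 4.836×10^-4 K/W
ΣR = 6.294×10^-7 + 0.08670 + 0.09707 + 4.836×10^-4 = 0.1843 K/W
Q = ΔT/ΣR = (48.1 °C − 16.5 °C)/0.1843 = 171 W

Q = 171 W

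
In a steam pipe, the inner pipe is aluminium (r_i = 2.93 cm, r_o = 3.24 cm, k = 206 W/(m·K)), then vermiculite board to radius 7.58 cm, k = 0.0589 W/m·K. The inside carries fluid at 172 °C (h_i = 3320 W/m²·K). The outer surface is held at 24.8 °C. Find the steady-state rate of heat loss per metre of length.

Q' = 64.0 W/m

Series thermal resistances, inner to outer:
  R'_conv,in = 1/(2πr h) = 1/(2π·0.0293·3320) = 0.001636 m·K/W
  R'_aluminium = ln(0.0324/0.0293)/(2πk) = 0.1006/(2π·206) = 7.770×10^-5 m·K/W
  R'_vermiculite board = ln(0.0758/0.0324)/(2πk) = 0.8499/(2π·0.0589) = 2.297 m·K/W
ΣR = 0.001636 + 7.770×10^-5 + 2.297 = 2.299 m·K/W
Q' = ΔT/ΣR = (172 °C − 24.8 °C)/2.299 = 64.0 W/m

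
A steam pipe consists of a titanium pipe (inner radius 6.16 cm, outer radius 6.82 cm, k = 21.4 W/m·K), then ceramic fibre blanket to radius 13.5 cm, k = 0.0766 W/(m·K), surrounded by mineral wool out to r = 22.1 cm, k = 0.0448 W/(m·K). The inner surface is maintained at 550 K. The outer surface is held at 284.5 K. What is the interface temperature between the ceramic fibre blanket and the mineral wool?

T = 431 K

Treat each layer as a resistance in series:
  R'_titanium = ln(0.0682/0.0616)/(2πk) = 0.1018/(2π·21.4) = 7.570×10^-4 m·K/W
  R'_ceramic fibre blanket = ln(0.135/0.0682)/(2πk) = 0.6828/(2π·0.0766) = 1.419 m·K/W
  R'_mineral wool = ln(0.221/0.135)/(2πk) = 0.4929/(2π·0.0448) = 1.751 m·K/W
ΣR = 7.570×10^-4 + 1.419 + 1.751 = 3.171 m·K/W
Q' = ΔT/ΣR = (550 K − 284.5 K)/3.171 = 83.73 W/m
From the inner boundary to the ceramic fibre blanket/mineral wool interface, ΣR_partial = 1.420 m·K/W.
T_interface = T_in − Q'·ΣR_partial = 550 K − (83.73)(1.420) = 431 K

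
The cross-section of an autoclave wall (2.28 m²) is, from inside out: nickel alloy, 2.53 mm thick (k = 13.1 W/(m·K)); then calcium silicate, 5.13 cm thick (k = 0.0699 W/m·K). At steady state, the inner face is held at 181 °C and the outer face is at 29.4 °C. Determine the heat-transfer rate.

Q = 471 W

Resistance network (inner→outer):
  R_nickel alloy = L/(kA) = 0.00253/(13.1·2.28) = 8.471×10^-5 K/W
  R_calcium silicate = L/(kA) = 0.0513/(0.0699·2.28) = 0.3219 K/W
ΣR = 8.471×10^-5 + 0.3219 = 0.3220 K/W
Q = ΔT/ΣR = (181 °C − 29.4 °C)/0.3220 = 471 W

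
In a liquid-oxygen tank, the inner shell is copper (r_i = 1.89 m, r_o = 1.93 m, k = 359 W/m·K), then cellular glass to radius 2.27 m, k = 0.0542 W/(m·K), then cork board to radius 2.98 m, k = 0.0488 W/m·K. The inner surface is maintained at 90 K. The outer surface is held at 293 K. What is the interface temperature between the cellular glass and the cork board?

T = 171 K

Series thermal resistances, inner to outer:
  R_copper = (1/1.89 − 1/1.93)/(4πk) = 0.01097/(4π·359) = 2.431×10^-6 K/W
  R_cellular glass = (1/1.93 − 1/2.27)/(4πk) = 0.07761/(4π·0.0542) = 0.1139 K/W
  R_cork board = (1/2.27 − 1/2.98)/(4πk) = 0.1050/(4π·0.0488) = 0.1712 K/W
ΣR = 2.431×10^-6 + 0.1139 + 0.1712 = 0.2851 K/W
Q = ΔT/ΣR = (90 K − 293 K)/0.2851 = -712.0 W
From the inner boundary to the cellular glass/cork board interface, ΣR_partial = 0.1139 K/W.
T_interface = T_in − Q·ΣR_partial = 90 K − (-712.0)(0.1139) = 171 K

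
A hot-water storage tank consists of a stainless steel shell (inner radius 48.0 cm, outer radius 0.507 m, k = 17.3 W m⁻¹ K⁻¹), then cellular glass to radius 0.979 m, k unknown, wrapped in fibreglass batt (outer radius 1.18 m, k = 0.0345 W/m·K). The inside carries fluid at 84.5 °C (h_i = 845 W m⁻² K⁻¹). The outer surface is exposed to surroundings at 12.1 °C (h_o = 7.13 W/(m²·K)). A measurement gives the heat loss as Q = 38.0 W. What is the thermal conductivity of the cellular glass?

k = 0.0506 W/m·K

ΣR = ΔT/Q = |84.5 − 12.1|/38.0 = 1.905 K/W
Known resistances:
  R_conv,in = 1/(4πr²h) = 1/(4π·0.480²·845) = 4.087×10^-4 K/W
  R_stainless steel = (1/0.480 − 1/0.507)/(4πk) = 0.1109/(4π·17.3) = 5.103×10^-4 K/W
  R_fibreglass batt = (1/0.979 − 1/1.18)/(4πk) = 0.1740/(4π·0.0345) = 0.4013 K/W
  R_conv,out = 1/(4πr²h) = 1/(4π·1.18²·7.13) = 0.008016 K/W
R_cellular glass = ΣR − ΣR_known = 1.905 − 0.4102 = 1.495 K/W
(1/r₁−1/r₂)/(4πk) = 1.495 ⇒ k = 0.9509/(4π·1.495) = 0.0506 W/m·K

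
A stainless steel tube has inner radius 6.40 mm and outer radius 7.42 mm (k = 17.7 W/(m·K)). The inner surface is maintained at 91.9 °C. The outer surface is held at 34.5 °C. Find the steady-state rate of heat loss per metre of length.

Q' = 43.2 kW/m

Q' = 2πk·ΔT/ln(r₂/r₁) = 2π × 17.7 × 57.4 / ln(0.00742/0.00640) = 43200 W/m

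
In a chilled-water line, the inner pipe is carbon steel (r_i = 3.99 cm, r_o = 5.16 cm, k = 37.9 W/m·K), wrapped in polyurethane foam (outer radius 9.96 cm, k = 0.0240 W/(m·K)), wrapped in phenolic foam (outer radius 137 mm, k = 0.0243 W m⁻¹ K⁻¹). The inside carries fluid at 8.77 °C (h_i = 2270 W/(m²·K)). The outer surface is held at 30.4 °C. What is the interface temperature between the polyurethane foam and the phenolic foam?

T = 23.4 °C

Treat each layer as a resistance in series:
  R'_conv,in = 1/(2πr h) = 1/(2π·0.0399·2270) = 0.001757 m·K/W
  R'_carbon steel = ln(0.0516/0.0399)/(2πk) = 0.2571/(2π·37.9) = 0.001080 m·K/W
  R'_polyurethane foam = ln(0.0996/0.0516)/(2πk) = 0.6576/(2π·0.0240) = 4.361 m·K/W
  R'_phenolic foam = ln(0.137/0.0996)/(2πk) = 0.3188/(2π·0.0243) = 2.088 m·K/W
ΣR = 0.001757 + 0.001080 + 4.361 + 2.088 = 6.452 m·K/W
Q' = ΔT/ΣR = (8.77 °C − 30.4 °C)/6.452 = -3.352 W/m
From the inner boundary to the polyurethane foam/phenolic foam interface, ΣR_partial = 4.364 m·K/W.
T_interface = T_in − Q'·ΣR_partial = 8.77 °C − (-3.352)(4.364) = 23.4 °C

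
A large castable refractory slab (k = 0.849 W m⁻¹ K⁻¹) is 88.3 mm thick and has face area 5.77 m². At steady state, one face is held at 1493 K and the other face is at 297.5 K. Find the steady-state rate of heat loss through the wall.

Q = 66.3 kW

Q = kA·ΔT/L = 0.849 × 5.77 × |1493 K − 297.5 K| / 0.0883 = 66300 W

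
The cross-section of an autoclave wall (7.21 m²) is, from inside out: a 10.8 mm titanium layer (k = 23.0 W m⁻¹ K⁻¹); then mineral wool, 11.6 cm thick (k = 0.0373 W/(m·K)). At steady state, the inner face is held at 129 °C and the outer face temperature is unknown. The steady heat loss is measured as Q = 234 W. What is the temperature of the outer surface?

T_out = 28.1 °C

Series resistances:
  R_titanium = L/(kA) = 0.0108/(23.0·7.21) = 6.513×10^-5 K/W
  R_mineral wool = L/(kA) = 0.116/(0.0373·7.21) = 0.4313 K/W
ΣR = 0.4314 K/W
ΔT = Q·ΣR = 234 × 0.4314 = 100.9 K
Heat flows outward, so T_out = T_in − ΔT = 129 − 100.9 = 28.1 °C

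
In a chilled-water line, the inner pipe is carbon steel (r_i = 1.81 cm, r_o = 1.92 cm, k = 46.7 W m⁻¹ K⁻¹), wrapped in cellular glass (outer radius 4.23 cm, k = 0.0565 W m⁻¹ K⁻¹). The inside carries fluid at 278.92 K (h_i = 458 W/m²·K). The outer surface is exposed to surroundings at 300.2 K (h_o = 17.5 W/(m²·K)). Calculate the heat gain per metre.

Q' = 8.65 W/m

Treat each layer as a resistance in series:
  R'_conv,in = 1/(2πr h) = 1/(2π·0.0181·458) = 0.01920 m·K/W
  R'_carbon steel = ln(0.0192/0.0181)/(2πk) = 0.05900/(2π·46.7) = 2.011×10^-4 m·K/W
  R'_cellular glass = ln(0.0423/0.0192)/(2πk) = 0.7899/(2π·0.0565) = 2.225 m·K/W
  R'_conv,out = 1/(2πr h) = 1/(2π·0.0423·17.5) = 0.2150 m·K/W
ΣR = 0.01920 + 2.011×10^-4 + 2.225 + 0.2150 = 2.459 m·K/W
Q' = ΔT/ΣR = (278.92 K − 300.2 K)/2.459 = -8.65 W/m
(Negative Q' ⇒ heat flows inward; heat gain = 8.65 W/m.)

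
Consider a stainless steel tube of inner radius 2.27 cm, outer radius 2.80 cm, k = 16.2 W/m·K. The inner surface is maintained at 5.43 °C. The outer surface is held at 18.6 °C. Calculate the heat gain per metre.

Q' = 2πk·ΔT/ln(r₂/r₁) = 2π × 16.2 × 13.17 / ln(0.0280/0.0227) = 6390 W/m

Q' = 6390 W/m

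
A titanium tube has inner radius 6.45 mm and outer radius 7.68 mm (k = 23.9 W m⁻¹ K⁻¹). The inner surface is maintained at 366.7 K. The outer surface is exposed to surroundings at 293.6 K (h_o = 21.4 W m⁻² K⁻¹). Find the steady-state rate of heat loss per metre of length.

Q' = 75.4 W/m

Treat each layer as a resistance in series:
  R'_titanium = ln(0.00768/0.00645)/(2πk) = 0.1745/(2π·23.9) = 0.001162 m·K/W
  R'_conv,out = 1/(2πr h) = 1/(2π·0.00768·21.4) = 0.9684 m·K/W
ΣR = 0.001162 + 0.9684 = 0.9696 m·K/W
Q' = ΔT/ΣR = (366.7 K − 293.6 K)/0.9696 = 75.4 W/m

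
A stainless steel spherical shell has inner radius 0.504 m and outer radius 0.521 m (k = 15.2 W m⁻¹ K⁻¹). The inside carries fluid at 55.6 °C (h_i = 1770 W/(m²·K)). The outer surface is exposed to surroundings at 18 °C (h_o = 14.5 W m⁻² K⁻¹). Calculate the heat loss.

Resistance network (inner→outer):
  R_conv,in = 1/(4πr²h) = 1/(4π·0.504²·1770) = 1.770×10^-4 K/W
  R_stainless steel = (1/0.504 − 1/0.521)/(4πk) = 0.06474/(4π·15.2) = 3.389×10^-4 K/W
  R_conv,out = 1/(4πr²h) = 1/(4π·0.521²·14.5) = 0.02022 K/W
ΣR = 1.770×10^-4 + 3.389×10^-4 + 0.02022 = 0.02074 K/W
Q = ΔT/ΣR = (55.6 °C − 18 °C)/0.02074 = 1810 W

Q = 1810 W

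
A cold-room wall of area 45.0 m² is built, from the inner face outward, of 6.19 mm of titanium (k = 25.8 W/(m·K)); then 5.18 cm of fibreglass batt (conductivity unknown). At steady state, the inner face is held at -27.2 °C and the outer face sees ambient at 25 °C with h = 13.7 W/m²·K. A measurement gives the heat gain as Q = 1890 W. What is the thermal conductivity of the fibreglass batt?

k = 0.0443 W/m·K

ΣR = ΔT/Q = |-27.2 − 25|/1890 = 0.02762 K/W
Known resistances:
  R_titanium = L/(kA) = 0.00619/(25.8·45.0) = 5.332×10^-6 K/W
  R_conv,out = 1/(hA) = 1/(13.7·45.0) = 0.001622 K/W
R_fibreglass batt = ΣR − ΣR_known = 0.02762 − 0.001627 = 0.02599 K/W
L/(kA) = 0.02599 ⇒ k = 0.0518/(0.02599·45.0) = 0.0443 W/m·K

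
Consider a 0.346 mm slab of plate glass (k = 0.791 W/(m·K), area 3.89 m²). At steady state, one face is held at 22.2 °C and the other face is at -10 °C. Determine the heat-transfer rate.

Q = 2.86×10^5 W

Q = kA·ΔT/L = 0.791 × 3.89 × |22.2 °C − -10 °C| / 3.46×10^-4 = 2.86×10^5 W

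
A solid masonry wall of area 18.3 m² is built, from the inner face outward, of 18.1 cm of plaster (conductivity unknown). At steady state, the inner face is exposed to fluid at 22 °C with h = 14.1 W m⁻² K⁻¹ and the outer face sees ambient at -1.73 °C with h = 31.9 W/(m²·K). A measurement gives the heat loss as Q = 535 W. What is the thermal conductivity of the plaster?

ΣR = ΔT/Q = |22 − -1.73|/535 = 0.04436 K/W
Known resistances:
  R_conv,in = 1/(hA) = 1/(14.1·18.3) = 0.003876 K/W
  R_conv,out = 1/(hA) = 1/(31.9·18.3) = 0.001713 K/W
R_plaster = ΣR − ΣR_known = 0.04436 − 0.005589 = 0.03877 K/W
L/(kA) = 0.03877 ⇒ k = 0.181/(0.03877·18.3) = 0.255 W/m·K

k = 0.255 W/m·K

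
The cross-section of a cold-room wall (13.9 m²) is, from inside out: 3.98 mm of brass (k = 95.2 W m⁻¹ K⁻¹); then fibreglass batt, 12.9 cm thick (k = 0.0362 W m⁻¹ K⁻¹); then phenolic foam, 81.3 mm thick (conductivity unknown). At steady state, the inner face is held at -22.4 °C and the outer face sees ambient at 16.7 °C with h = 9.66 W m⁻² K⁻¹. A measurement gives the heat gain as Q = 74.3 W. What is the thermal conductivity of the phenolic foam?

ΣR = ΔT/Q = |-22.4 − 16.7|/74.3 = 0.5262 K/W
Known resistances:
  R_brass = L/(kA) = 0.00398/(95.2·13.9) = 3.008×10^-6 K/W
  R_fibreglass batt = L/(kA) = 0.129/(0.0362·13.9) = 0.2564 K/W
  R_conv,out = 1/(hA) = 1/(9.66·13.9) = 0.007447 K/W
R_phenolic foam = ΣR − ΣR_known = 0.5262 − 0.2639 = 0.2623 K/W
L/(kA) = 0.2623 ⇒ k = 0.0813/(0.2623·13.9) = 0.0223 W/m·K

k = 0.0223 W/m·K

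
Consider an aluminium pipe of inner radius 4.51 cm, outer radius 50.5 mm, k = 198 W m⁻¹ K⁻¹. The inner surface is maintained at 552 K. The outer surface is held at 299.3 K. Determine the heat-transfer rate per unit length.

Q' = 2πk·ΔT/ln(r₂/r₁) = 2π × 198 × 252.7 / ln(0.0505/0.0451) = 2.78×10^6 W/m

Q' = 2.78×10^6 W/m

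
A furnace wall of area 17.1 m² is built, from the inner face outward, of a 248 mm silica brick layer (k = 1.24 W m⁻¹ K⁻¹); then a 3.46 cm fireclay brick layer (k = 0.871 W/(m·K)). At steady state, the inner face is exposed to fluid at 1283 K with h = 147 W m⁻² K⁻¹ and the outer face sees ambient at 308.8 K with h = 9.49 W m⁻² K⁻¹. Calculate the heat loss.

Treat each layer as a resistance in series:
  R_conv,in = 1/(hA) = 1/(147·17.1) = 3.978×10^-4 K/W
  R_silica brick = L/(kA) = 0.248/(1.24·17.1) = 0.01170 K/W
  R_fireclay brick = L/(kA) = 0.0346/(0.871·17.1) = 0.002323 K/W
  R_conv,out = 1/(hA) = 1/(9.49·17.1) = 0.006162 K/W
ΣR = 3.978×10^-4 + 0.01170 + 0.002323 + 0.006162 = 0.02058 K/W
Q = ΔT/ΣR = (1283 K − 308.8 K)/0.02058 = 47300 W

Q = 47.3 kW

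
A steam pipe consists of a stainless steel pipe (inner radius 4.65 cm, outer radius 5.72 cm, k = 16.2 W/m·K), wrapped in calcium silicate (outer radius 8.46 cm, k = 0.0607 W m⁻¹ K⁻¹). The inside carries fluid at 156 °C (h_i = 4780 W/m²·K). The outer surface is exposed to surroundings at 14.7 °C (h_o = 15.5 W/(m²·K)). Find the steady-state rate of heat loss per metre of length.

Q' = 123 W/m

Treat each layer as a resistance in series:
  R'_conv,in = 1/(2πr h) = 1/(2π·0.0465·4780) = 7.160×10^-4 m·K/W
  R'_stainless steel = ln(0.0572/0.0465)/(2πk) = 0.2071/(2π·16.2) = 0.002035 m·K/W
  R'_calcium silicate = ln(0.0846/0.0572)/(2πk) = 0.3914/(2π·0.0607) = 1.026 m·K/W
  R'_conv,out = 1/(2πr h) = 1/(2π·0.0846·15.5) = 0.1214 m·K/W
ΣR = 7.160×10^-4 + 0.002035 + 1.026 + 0.1214 = 1.150 m·K/W
Q' = ΔT/ΣR = (156 °C − 14.7 °C)/1.150 = 123 W/m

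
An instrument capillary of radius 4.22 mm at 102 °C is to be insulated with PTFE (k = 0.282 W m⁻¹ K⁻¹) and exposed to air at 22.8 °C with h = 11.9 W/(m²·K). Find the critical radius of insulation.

r_cr = 2.37 cm

For a cylinder, r_cr = k_ins/h = 0.282/11.9 = 0.0237 m = 2.37 cm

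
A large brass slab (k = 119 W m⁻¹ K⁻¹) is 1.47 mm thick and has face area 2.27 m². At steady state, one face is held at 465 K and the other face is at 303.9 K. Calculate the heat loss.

Q = 29600 kW

Q = kA·ΔT/L = 119 × 2.27 × |465 K − 303.9 K| / 0.00147 = 2.96×10^7 W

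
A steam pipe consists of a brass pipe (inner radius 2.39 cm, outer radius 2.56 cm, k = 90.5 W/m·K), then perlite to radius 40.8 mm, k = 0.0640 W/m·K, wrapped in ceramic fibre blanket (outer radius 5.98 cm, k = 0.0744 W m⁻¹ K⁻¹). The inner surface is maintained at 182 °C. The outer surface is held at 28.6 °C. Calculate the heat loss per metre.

Resistance network (inner→outer):
  R'_brass = ln(0.0256/0.0239)/(2πk) = 0.06871/(2π·90.5) = 1.208×10^-4 m·K/W
  R'_perlite = ln(0.0408/0.0256)/(2πk) = 0.4661/(2π·0.0640) = 1.159 m·K/W
  R'_ceramic fibre blanket = ln(0.0598/0.0408)/(2πk) = 0.3823/(2π·0.0744) = 0.8179 m·K/W
ΣR = 1.208×10^-4 + 1.159 + 0.8179 = 1.977 m·K/W
Q' = ΔT/ΣR = (182 °C − 28.6 °C)/1.977 = 77.6 W/m

Q' = 77.6 W/m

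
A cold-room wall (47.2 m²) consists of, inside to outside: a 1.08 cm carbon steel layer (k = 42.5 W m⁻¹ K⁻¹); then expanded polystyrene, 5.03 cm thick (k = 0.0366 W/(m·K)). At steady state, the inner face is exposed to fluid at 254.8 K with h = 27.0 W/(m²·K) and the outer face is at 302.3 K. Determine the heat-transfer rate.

Resistance network (inner→outer):
  R_conv,in = 1/(hA) = 1/(27.0·47.2) = 7.847×10^-4 K/W
  R_carbon steel = L/(kA) = 0.0108/(42.5·47.2) = 5.384×10^-6 K/W
  R_expanded polystyrene = L/(kA) = 0.0503/(0.0366·47.2) = 0.02912 K/W
ΣR = 7.847×10^-4 + 5.384×10^-6 + 0.02912 = 0.02991 K/W
Q = ΔT/ΣR = (254.8 K − 302.3 K)/0.02991 = -1590 W
(Negative Q ⇒ heat flows inward; heat gain = 1590 W.)

Q = 1590 W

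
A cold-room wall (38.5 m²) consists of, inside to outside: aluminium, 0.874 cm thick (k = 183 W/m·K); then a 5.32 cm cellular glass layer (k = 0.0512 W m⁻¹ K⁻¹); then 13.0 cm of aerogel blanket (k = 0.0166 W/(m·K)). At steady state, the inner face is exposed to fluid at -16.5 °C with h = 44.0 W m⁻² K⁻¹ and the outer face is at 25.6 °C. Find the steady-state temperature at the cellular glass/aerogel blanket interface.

T = -11.5 °C

Resistance network (inner→outer):
  R_conv,in = 1/(hA) = 1/(44.0·38.5) = 5.903×10^-4 K/W
  R_aluminium = L/(kA) = 0.00874/(183·38.5) = 1.241×10^-6 K/W
  R_cellular glass = L/(kA) = 0.0532/(0.0512·38.5) = 0.02699 K/W
  R_aerogel blanket = L/(kA) = 0.130/(0.0166·38.5) = 0.2034 K/W
ΣR = 5.903×10^-4 + 1.241×10^-6 + 0.02699 + 0.2034 = 0.2310 K/W
Q = ΔT/ΣR = (-16.5 °C − 25.6 °C)/0.2310 = -182.3 W
From the inner boundary to the cellular glass/aerogel blanket interface, ΣR_partial = 0.02758 K/W.
T_interface = T_in − Q·ΣR_partial = -16.5 °C − (-182.3)(0.02758) = -11.5 °C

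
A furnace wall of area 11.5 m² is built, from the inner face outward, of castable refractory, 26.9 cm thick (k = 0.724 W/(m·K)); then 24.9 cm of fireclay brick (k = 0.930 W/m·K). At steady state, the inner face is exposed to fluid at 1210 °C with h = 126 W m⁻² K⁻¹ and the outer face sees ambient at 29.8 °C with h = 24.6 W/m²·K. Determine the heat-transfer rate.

Q = 19.7 kW

Treat each layer as a resistance in series:
  R_conv,in = 1/(hA) = 1/(126·11.5) = 6.901×10^-4 K/W
  R_castable refractory = L/(kA) = 0.269/(0.724·11.5) = 0.03231 K/W
  R_fireclay brick = L/(kA) = 0.249/(0.930·11.5) = 0.02328 K/W
  R_conv,out = 1/(hA) = 1/(24.6·11.5) = 0.003535 K/W
ΣR = 6.901×10^-4 + 0.03231 + 0.02328 + 0.003535 = 0.05982 K/W
Q = ΔT/ΣR = (1210 °C − 29.8 °C)/0.05982 = 19700 W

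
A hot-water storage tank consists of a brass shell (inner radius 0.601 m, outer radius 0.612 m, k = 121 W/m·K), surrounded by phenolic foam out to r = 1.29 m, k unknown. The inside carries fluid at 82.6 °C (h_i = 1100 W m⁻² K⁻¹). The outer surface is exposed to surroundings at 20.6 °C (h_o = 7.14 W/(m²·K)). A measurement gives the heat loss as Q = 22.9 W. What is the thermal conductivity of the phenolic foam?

k = 0.0253 W/m·K

ΣR = ΔT/Q = |82.6 − 20.6|/22.9 = 2.707 K/W
Known resistances:
  R_conv,in = 1/(4πr²h) = 1/(4π·0.601²·1100) = 2.003×10^-4 K/W
  R_brass = (1/0.601 − 1/0.612)/(4πk) = 0.02991/(4π·121) = 1.967×10^-5 K/W
  R_conv,out = 1/(4πr²h) = 1/(4π·1.29²·7.14) = 0.006697 K/W
R_phenolic foam = ΣR − ΣR_known = 2.707 − 0.006917 = 2.700 K/W
(1/r₁−1/r₂)/(4πk) = 2.700 ⇒ k = 0.8588/(4π·2.700) = 0.0253 W/m·K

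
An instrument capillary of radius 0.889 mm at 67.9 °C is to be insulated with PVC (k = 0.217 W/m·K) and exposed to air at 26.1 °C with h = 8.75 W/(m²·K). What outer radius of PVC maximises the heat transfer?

r_cr = 2.48 cm

For a cylinder, r_cr = k_ins/h = 0.217/8.75 = 0.0248 m = 2.48 cm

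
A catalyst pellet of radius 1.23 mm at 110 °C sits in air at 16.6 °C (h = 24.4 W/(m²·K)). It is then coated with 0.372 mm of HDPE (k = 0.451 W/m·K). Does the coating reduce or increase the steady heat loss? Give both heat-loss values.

Critical radius for a sphere: r_cr = 2k/h = 0.0370 m = 3.70 cm.
Outer radius after coating: r₂ = 0.00123 + 3.72×10^-4 = 0.001602 m.
Since r₁ < r_cr and r₂ ≤ r_cr, the coating moves toward the maximum at r_cr — heat loss rises.
Bare: R = 1/(4πr₁²h) = 2156 K/W; Q = 93.4/2156 = 0.0433 W.
Coated: R = R_cond + R_conv = 1304 K/W; Q = 93.4/1304 = 0.0716 W.

increases: 0.0433 → 0.0716 W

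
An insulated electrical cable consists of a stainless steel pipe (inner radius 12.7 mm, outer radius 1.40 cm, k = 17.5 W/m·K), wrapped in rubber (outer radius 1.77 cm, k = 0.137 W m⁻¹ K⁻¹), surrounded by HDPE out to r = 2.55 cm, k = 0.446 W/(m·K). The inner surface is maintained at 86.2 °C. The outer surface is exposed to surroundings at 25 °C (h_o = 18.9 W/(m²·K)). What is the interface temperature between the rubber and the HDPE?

T = 63.4 °C

Resistance network (inner→outer):
  R'_stainless steel = ln(0.0140/0.0127)/(2πk) = 0.09746/(2π·17.5) = 8.863×10^-4 m·K/W
  R'_rubber = ln(0.0177/0.0140)/(2πk) = 0.2345/(2π·0.137) = 0.2724 m·K/W
  R'_HDPE = ln(0.0255/0.0177)/(2πk) = 0.3651/(2π·0.446) = 0.1303 m·K/W
  R'_conv,out = 1/(2πr h) = 1/(2π·0.0255·18.9) = 0.3302 m·K/W
ΣR = 8.863×10^-4 + 0.2724 + 0.1303 + 0.3302 = 0.7338 m·K/W
Q' = ΔT/ΣR = (86.2 °C − 25 °C)/0.7338 = 83.40 W/m
From the inner boundary to the rubber/HDPE interface, ΣR_partial = 0.2733 m·K/W.
T_interface = T_in − Q'·ΣR_partial = 86.2 °C − (83.40)(0.2733) = 63.4 °C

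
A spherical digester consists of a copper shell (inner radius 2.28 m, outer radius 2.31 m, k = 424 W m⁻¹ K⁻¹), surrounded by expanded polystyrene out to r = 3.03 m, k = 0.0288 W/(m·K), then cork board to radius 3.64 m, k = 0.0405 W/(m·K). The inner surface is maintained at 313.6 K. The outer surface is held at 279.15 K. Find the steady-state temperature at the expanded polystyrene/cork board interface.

Resistance network (inner→outer):
  R_copper = (1/2.28 − 1/2.31)/(4πk) = 0.005696/(4π·424) = 1.069×10^-6 K/W
  R_expanded polystyrene = (1/2.31 − 1/3.03)/(4πk) = 0.1029/(4π·0.0288) = 0.2842 K/W
  R_cork board = (1/3.03 − 1/3.64)/(4πk) = 0.05531/(4π·0.0405) = 0.1087 K/W
ΣR = 1.069×10^-6 + 0.2842 + 0.1087 = 0.3929 K/W
Q = ΔT/ΣR = (313.6 K − 279.15 K)/0.3929 = 87.68 W
From the inner boundary to the expanded polystyrene/cork board interface, ΣR_partial = 0.2842 K/W.
T_interface = T_in − Q·ΣR_partial = 313.6 K − (87.68)(0.2842) = 288.7 K

T = 288.7 K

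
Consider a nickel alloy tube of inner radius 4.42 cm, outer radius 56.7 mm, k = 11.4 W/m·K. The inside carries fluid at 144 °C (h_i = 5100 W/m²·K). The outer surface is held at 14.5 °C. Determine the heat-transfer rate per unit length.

Treat each layer as a resistance in series:
  R'_conv,in = 1/(2πr h) = 1/(2π·0.0442·5100) = 7.060×10^-4 m·K/W
  R'_nickel alloy = ln(0.0567/0.0442)/(2πk) = 0.2490/(2π·11.4) = 0.003477 m·K/W
ΣR = 7.060×10^-4 + 0.003477 = 0.004183 m·K/W
Q' = ΔT/ΣR = (144 °C − 14.5 °C)/0.004183 = 31000 W/m

Q' = 31000 W/m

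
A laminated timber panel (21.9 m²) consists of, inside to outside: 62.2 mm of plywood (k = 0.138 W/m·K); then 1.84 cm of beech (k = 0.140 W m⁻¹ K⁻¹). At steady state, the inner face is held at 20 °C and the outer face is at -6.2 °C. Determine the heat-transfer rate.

Resistance network (inner→outer):
  R_plywood = L/(kA) = 0.0622/(0.138·21.9) = 0.02058 K/W
  R_beech = L/(kA) = 0.0184/(0.140·21.9) = 0.006001 K/W
ΣR = 0.02058 + 0.006001 = 0.02658 K/W
Q = ΔT/ΣR = (20 °C − -6.2 °C)/0.02658 = 986 W

Q = 986 W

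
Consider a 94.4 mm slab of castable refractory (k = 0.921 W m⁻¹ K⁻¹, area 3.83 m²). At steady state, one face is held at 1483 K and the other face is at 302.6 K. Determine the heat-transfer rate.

Q = 44100 W

Q = kA·ΔT/L = 0.921 × 3.83 × |1483 K − 302.6 K| / 0.0944 = 44100 W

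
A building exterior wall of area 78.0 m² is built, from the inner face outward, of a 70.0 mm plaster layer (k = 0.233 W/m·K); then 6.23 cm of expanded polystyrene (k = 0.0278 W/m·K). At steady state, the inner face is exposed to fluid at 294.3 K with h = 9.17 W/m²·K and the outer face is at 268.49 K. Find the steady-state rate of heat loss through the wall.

Q = 760 W

Treat each layer as a resistance in series:
  R_conv,in = 1/(hA) = 1/(9.17·78.0) = 0.001398 K/W
  R_plaster = L/(kA) = 0.0700/(0.233·78.0) = 0.003852 K/W
  R_expanded polystyrene = L/(kA) = 0.0623/(0.0278·78.0) = 0.02873 K/W
ΣR = 0.001398 + 0.003852 + 0.02873 = 0.03398 K/W
Q = ΔT/ΣR = (294.3 K − 268.49 K)/0.03398 = 760 W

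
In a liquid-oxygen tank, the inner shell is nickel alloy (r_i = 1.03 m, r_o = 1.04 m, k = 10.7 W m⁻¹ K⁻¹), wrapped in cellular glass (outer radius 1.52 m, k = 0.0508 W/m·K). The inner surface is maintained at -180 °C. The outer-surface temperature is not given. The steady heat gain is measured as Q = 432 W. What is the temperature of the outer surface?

T_out = 25.5 °C

Series resistances:
  R_nickel alloy = (1/1.03 − 1/1.04)/(4πk) = 0.009335/(4π·10.7) = 6.943×10^-5 K/W
  R_cellular glass = (1/1.04 − 1/1.52)/(4πk) = 0.3036/(4π·0.0508) = 0.4757 K/W
ΣR = 0.4757 K/W
ΔT = Q·ΣR = 432 × 0.4757 = 205.5 K
Heat flows inward, so T_out = T_in + ΔT = -180 + 205.5 = 25.5 °C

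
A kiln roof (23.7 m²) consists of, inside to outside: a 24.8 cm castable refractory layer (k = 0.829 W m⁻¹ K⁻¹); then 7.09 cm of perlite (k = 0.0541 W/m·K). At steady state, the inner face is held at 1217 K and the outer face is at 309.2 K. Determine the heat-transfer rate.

Treat each layer as a resistance in series:
  R_castable refractory = L/(kA) = 0.248/(0.829·23.7) = 0.01262 K/W
  R_perlite = L/(kA) = 0.0709/(0.0541·23.7) = 0.05530 K/W
ΣR = 0.01262 + 0.05530 = 0.06792 K/W
Q = ΔT/ΣR = (1217 K − 309.2 K)/0.06792 = 13400 W

Q = 13.4 kW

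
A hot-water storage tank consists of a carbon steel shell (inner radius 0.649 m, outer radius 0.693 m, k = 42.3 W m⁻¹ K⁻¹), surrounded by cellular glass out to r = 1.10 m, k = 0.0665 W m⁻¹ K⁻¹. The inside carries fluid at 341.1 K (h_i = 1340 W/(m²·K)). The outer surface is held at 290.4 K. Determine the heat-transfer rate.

Q = 79.3 W

Treat each layer as a resistance in series:
  R_conv,in = 1/(4πr²h) = 1/(4π·0.649²·1340) = 1.410×10^-4 K/W
  R_carbon steel = (1/0.649 − 1/0.693)/(4πk) = 0.09783/(4π·42.3) = 1.840×10^-4 K/W
  R_cellular glass = (1/0.693 − 1/1.10)/(4πk) = 0.5339/(4π·0.0665) = 0.6389 K/W
ΣR = 1.410×10^-4 + 1.840×10^-4 + 0.6389 = 0.6392 K/W
Q = ΔT/ΣR = (341.1 K − 290.4 K)/0.6392 = 79.3 W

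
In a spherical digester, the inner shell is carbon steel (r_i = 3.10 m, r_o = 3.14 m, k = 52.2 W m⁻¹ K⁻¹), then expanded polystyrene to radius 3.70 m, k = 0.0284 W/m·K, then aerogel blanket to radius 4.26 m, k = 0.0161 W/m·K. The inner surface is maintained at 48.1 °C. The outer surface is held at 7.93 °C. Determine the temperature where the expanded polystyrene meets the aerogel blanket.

Treat each layer as a resistance in series:
  R_carbon steel = (1/3.10 − 1/3.14)/(4πk) = 0.004109/(4π·52.2) = 6.265×10^-6 K/W
  R_expanded polystyrene = (1/3.14 − 1/3.70)/(4πk) = 0.04820/(4π·0.0284) = 0.1351 K/W
  R_aerogel blanket = (1/3.70 − 1/4.26)/(4πk) = 0.03553/(4π·0.0161) = 0.1756 K/W
ΣR = 6.265×10^-6 + 0.1351 + 0.1756 = 0.3107 K/W
Q = ΔT/ΣR = (48.1 °C − 7.93 °C)/0.3107 = 129.3 W
From the inner boundary to the expanded polystyrene/aerogel blanket interface, ΣR_partial = 0.1351 K/W.
T_interface = T_in − Q·ΣR_partial = 48.1 °C − (129.3)(0.1351) = 30.6 °C

T = 30.6 °C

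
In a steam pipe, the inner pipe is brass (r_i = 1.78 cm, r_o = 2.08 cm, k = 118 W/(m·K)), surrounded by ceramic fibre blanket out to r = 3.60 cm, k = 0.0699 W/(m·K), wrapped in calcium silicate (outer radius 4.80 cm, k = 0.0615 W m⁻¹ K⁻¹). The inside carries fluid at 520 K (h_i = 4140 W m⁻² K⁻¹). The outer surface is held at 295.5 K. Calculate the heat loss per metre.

Q' = 112 W/m

Treat each layer as a resistance in series:
  R'_conv,in = 1/(2πr h) = 1/(2π·0.0178·4140) = 0.002160 m·K/W
  R'_brass = ln(0.0208/0.0178)/(2πk) = 0.1558/(2π·118) = 2.101×10^-4 m·K/W
  R'_ceramic fibre blanket = ln(0.0360/0.0208)/(2πk) = 0.5486/(2π·0.0699) = 1.249 m·K/W
  R'_calcium silicate = ln(0.0480/0.0360)/(2πk) = 0.2877/(2π·0.0615) = 0.7445 m·K/W
ΣR = 0.002160 + 2.101×10^-4 + 1.249 + 0.7445 = 1.996 m·K/W
Q' = ΔT/ΣR = (520 K − 295.5 K)/1.996 = 112 W/m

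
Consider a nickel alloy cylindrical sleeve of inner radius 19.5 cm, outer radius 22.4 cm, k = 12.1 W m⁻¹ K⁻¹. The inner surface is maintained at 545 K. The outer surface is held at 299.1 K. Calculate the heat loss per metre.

Q' = 2πk·ΔT/ln(r₂/r₁) = 2π × 12.1 × 245.9 / ln(0.224/0.195) = 1.35×10^5 W/m

Q' = 135 kW/m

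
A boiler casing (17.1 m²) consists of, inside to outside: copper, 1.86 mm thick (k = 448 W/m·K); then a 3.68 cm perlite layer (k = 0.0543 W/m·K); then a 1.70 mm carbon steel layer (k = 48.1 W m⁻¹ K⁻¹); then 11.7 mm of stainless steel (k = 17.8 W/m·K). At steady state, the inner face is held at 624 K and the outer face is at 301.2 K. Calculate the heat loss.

Resistance network (inner→outer):
  R_copper = L/(kA) = 0.00186/(448·17.1) = 2.428×10^-7 K/W
  R_perlite = L/(kA) = 0.0368/(0.0543·17.1) = 0.03963 K/W
  R_carbon steel = L/(kA) = 0.00170/(48.1·17.1) = 2.067×10^-6 K/W
  R_stainless steel = L/(kA) = 0.0117/(17.8·17.1) = 3.844×10^-5 K/W
ΣR = 2.428×10^-7 + 0.03963 + 2.067×10^-6 + 3.844×10^-5 = 0.03967 K/W
Q = ΔT/ΣR = (624 K − 301.2 K)/0.03967 = 8140 W

Q = 8140 W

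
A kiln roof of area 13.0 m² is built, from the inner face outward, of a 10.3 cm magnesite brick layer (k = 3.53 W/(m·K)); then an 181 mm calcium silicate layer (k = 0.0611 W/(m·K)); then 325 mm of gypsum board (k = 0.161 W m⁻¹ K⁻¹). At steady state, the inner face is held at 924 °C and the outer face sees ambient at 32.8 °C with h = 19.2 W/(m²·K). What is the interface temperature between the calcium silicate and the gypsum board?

Series thermal resistances, inner to outer:
  R_magnesite brick = L/(kA) = 0.103/(3.53·13.0) = 0.002244 K/W
  R_calcium silicate = L/(kA) = 0.181/(0.0611·13.0) = 0.2279 K/W
  R_gypsum board = L/(kA) = 0.325/(0.161·13.0) = 0.1553 K/W
  R_conv,out = 1/(hA) = 1/(19.2·13.0) = 0.004006 K/W
ΣR = 0.002244 + 0.2279 + 0.1553 + 0.004006 = 0.3894 K/W
Q = ΔT/ΣR = (924 °C − 32.8 °C)/0.3894 = 2289 W
From the inner boundary to the calcium silicate/gypsum board interface, ΣR_partial = 0.2301 K/W.
T_interface = T_in − Q·ΣR_partial = 924 °C − (2289)(0.2301) = 397 °C

T = 397 °C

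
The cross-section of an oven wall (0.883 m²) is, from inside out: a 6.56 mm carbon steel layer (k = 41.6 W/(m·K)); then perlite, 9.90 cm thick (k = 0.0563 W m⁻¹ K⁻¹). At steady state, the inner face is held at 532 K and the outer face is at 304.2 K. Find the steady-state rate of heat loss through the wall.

Series thermal resistances, inner to outer:
  R_carbon steel = L/(kA) = 0.00656/(41.6·0.883) = 1.786×10^-4 K/W
  R_perlite = L/(kA) = 0.0990/(0.0563·0.883) = 1.991 K/W
ΣR = 1.786×10^-4 + 1.991 = 1.991 K/W
Q = ΔT/ΣR = (532 K − 304.2 K)/1.991 = 114 W

Q = 114 W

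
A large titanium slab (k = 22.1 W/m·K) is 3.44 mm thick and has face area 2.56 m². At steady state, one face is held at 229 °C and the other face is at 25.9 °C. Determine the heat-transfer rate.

Q = 3.34×10^6 W

Q = kA·ΔT/L = 22.1 × 2.56 × |229 °C − 25.9 °C| / 0.00344 = 3.34×10^6 W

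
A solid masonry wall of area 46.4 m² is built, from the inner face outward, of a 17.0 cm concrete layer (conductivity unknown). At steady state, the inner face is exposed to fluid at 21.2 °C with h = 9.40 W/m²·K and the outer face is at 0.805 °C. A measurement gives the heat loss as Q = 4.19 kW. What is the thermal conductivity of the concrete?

ΣR = ΔT/Q = |21.2 − 0.805|/4190 = 0.004868 K/W
Known resistances:
  R_conv,in = 1/(hA) = 1/(9.40·46.4) = 0.002293 K/W
R_concrete = ΣR − ΣR_known = 0.004868 − 0.002293 = 0.002575 K/W
L/(kA) = 0.002575 ⇒ k = 0.170/(0.002575·46.4) = 1.42 W/m·K

k = 1.42 W/m·K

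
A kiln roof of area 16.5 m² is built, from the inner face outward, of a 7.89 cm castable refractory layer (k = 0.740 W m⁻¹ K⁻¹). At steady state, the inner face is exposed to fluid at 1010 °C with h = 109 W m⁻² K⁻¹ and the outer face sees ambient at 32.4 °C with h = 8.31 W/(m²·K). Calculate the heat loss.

Series thermal resistances, inner to outer:
  R_conv,in = 1/(hA) = 1/(109·16.5) = 5.560×10^-4 K/W
  R_castable refractory = L/(kA) = 0.0789/(0.740·16.5) = 0.006462 K/W
  R_conv,out = 1/(hA) = 1/(8.31·16.5) = 0.007293 K/W
ΣR = 5.560×10^-4 + 0.006462 + 0.007293 = 0.01431 K/W
Q = ΔT/ΣR = (1010 °C − 32.4 °C)/0.01431 = 68300 W

Q = 68300 W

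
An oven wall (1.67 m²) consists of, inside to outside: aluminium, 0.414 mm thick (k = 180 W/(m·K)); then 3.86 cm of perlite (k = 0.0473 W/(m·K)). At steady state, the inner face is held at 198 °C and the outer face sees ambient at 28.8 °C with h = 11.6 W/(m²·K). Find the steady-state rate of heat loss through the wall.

Treat each layer as a resistance in series:
  R_aluminium = L/(kA) = 4.14×10^-4/(180·1.67) = 1.377×10^-6 K/W
  R_perlite = L/(kA) = 0.0386/(0.0473·1.67) = 0.4887 K/W
  R_conv,out = 1/(hA) = 1/(11.6·1.67) = 0.05162 K/W
ΣR = 1.377×10^-6 + 0.4887 + 0.05162 = 0.5403 K/W
Q = ΔT/ΣR = (198 °C − 28.8 °C)/0.5403 = 313 W

Q = 313 W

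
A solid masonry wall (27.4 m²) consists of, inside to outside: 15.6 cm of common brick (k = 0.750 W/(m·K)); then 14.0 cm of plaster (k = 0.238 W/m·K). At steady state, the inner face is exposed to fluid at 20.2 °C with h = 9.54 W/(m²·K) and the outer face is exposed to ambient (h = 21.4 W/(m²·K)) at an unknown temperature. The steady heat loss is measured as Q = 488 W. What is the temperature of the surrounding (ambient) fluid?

T_out = 3.32 °C

Series resistances:
  R_conv,in = 1/(hA) = 1/(9.54·27.4) = 0.003826 K/W
  R_common brick = L/(kA) = 0.156/(0.750·27.4) = 0.007591 K/W
  R_plaster = L/(kA) = 0.140/(0.238·27.4) = 0.02147 K/W
  R_conv,out = 1/(hA) = 1/(21.4·27.4) = 0.001705 K/W
ΣR = 0.03459 K/W
ΔT = Q·ΣR = 488 × 0.03459 = 16.88 K
Heat flows outward, so T_out = T_in − ΔT = 20.2 − 16.88 = 3.32 °C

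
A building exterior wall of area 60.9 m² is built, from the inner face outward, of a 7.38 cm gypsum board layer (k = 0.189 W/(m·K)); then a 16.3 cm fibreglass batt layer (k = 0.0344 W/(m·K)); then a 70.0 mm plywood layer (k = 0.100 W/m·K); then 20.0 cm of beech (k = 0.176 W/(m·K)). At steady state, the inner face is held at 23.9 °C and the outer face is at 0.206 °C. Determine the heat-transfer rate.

Q = 207 W

Series thermal resistances, inner to outer:
  R_gypsum board = L/(kA) = 0.0738/(0.189·60.9) = 0.006412 K/W
  R_fibreglass batt = L/(kA) = 0.163/(0.0344·60.9) = 0.07781 K/W
  R_plywood = L/(kA) = 0.0700/(0.100·60.9) = 0.01149 K/W
  R_beech = L/(kA) = 0.200/(0.176·60.9) = 0.01866 K/W
ΣR = 0.006412 + 0.07781 + 0.01149 + 0.01866 = 0.1144 K/W
Q = ΔT/ΣR = (23.9 °C − 0.206 °C)/0.1144 = 207 W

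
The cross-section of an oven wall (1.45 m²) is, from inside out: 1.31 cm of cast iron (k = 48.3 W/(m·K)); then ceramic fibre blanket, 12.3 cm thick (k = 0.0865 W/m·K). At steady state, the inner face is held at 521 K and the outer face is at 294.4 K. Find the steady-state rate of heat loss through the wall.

Q = 231 W

Treat each layer as a resistance in series:
  R_cast iron = L/(kA) = 0.0131/(48.3·1.45) = 1.870×10^-4 K/W
  R_ceramic fibre blanket = L/(kA) = 0.123/(0.0865·1.45) = 0.9807 K/W
ΣR = 1.870×10^-4 + 0.9807 = 0.9809 K/W
Q = ΔT/ΣR = (521 K − 294.4 K)/0.9809 = 231 W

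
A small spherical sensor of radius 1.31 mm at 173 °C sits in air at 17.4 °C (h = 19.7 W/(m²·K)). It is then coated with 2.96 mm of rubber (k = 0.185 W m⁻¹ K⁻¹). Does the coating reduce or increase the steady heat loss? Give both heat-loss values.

increases: 0.0661 → 0.346 W

Critical radius for a sphere: r_cr = 2k/h = 0.0188 m = 1.88 cm.
Outer radius after coating: r₂ = 0.00131 + 0.00296 = 0.00427 m.
Since r₁ < r_cr and r₂ ≤ r_cr, the coating moves toward the maximum at r_cr — heat loss rises.
Bare: R = 1/(4πr₁²h) = 2354 K/W; Q = 155.6/2354 = 0.0661 W.
Coated: R = R_cond + R_conv = 449.2 K/W; Q = 155.6/449.2 = 0.346 W.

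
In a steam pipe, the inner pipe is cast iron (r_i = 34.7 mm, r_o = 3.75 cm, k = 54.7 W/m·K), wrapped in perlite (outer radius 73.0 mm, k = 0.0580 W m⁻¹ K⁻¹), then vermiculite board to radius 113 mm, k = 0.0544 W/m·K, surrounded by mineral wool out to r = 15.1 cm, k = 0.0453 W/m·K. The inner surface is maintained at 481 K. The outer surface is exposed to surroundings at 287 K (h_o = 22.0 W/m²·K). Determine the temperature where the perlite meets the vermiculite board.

T = 396 K

Series thermal resistances, inner to outer:
  R'_cast iron = ln(0.0375/0.0347)/(2πk) = 0.07760/(2π·54.7) = 2.258×10^-4 m·K/W
  R'_perlite = ln(0.0730/0.0375)/(2πk) = 0.6661/(2π·0.0580) = 1.828 m·K/W
  R'_vermiculite board = ln(0.113/0.0730)/(2πk) = 0.4369/(2π·0.0544) = 1.278 m·K/W
  R'_mineral wool = ln(0.151/0.113)/(2πk) = 0.2899/(2π·0.0453) = 1.018 m·K/W
  R'_conv,out = 1/(2πr h) = 1/(2π·0.151·22.0) = 0.04791 m·K/W
ΣR = 2.258×10^-4 + 1.828 + 1.278 + 1.018 + 0.04791 = 4.172 m·K/W
Q' = ΔT/ΣR = (481 K − 287 K)/4.172 = 46.50 W/m
From the inner boundary to the perlite/vermiculite board interface, ΣR_partial = 1.828 m·K/W.
T_interface = T_in − Q'·ΣR_partial = 481 K − (46.50)(1.828) = 396 K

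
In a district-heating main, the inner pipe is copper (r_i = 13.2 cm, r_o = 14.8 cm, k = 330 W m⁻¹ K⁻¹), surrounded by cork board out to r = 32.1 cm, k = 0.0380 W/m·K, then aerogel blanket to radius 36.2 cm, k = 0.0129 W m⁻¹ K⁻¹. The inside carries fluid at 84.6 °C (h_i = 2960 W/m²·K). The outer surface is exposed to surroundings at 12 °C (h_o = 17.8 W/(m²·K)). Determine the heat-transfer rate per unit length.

Q' = 15.3 W/m

Series thermal resistances, inner to outer:
  R'_conv,in = 1/(2πr h) = 1/(2π·0.132·2960) = 4.073×10^-4 m·K/W
  R'_copper = ln(0.148/0.132)/(2πk) = 0.1144/(2π·330) = 5.518×10^-5 m·K/W
  R'_cork board = ln(0.321/0.148)/(2πk) = 0.7742/(2π·0.0380) = 3.243 m·K/W
  R'_aerogel blanket = ln(0.362/0.321)/(2πk) = 0.1202/(2π·0.0129) = 1.483 m·K/W
  R'_conv,out = 1/(2πr h) = 1/(2π·0.362·17.8) = 0.02470 m·K/W
ΣR = 4.073×10^-4 + 5.518×10^-5 + 3.243 + 1.483 + 0.02470 = 4.751 m·K/W
Q' = ΔT/ΣR = (84.6 °C − 12 °C)/4.751 = 15.3 W/m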